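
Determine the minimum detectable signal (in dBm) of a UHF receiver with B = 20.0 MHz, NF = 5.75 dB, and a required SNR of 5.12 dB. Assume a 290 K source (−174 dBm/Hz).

−90.1 dBm

Sensitivity = −174 + 10 log₁₀(B) + NF + SNR_min
= −174 + 73.01 + 5.75 + 5.12
= −90.12 dBm → −90.1 dBm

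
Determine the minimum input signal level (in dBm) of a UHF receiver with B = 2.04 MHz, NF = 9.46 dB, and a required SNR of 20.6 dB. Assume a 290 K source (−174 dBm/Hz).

−80.8 dBm

Sensitivity = −174 + 10 log₁₀(B) + NF + SNR_min
= −174 + 63.1 + 9.46 + 20.6
= −80.84 dBm → −80.8 dBm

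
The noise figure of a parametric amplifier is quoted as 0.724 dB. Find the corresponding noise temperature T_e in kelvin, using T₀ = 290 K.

F = 10^(0.724/10) = 1.18141
T_e = (F − 1)·T₀ = (1.18141 − 1) × 290 = 52.6 K

52.6 K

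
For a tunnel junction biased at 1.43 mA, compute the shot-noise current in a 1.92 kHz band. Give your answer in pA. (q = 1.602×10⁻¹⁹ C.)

938 pA

I_n = √(2qI·B)
2qI·B = 2 × 1.602×10⁻¹⁹ × 1.43×10⁻³ × 1.92×10³ = 8.80×10⁻¹⁹ A²
I_n = √(8.80×10⁻¹⁹) = 9.38×10⁻¹⁰ A = 938 pA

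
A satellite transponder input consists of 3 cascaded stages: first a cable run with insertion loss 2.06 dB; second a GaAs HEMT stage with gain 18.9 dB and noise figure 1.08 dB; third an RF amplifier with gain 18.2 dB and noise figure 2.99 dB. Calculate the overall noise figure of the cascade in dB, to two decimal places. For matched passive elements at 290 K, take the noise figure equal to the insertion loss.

Convert to linear (a loss of L dB is a gain of −L dB): F_i = 10^(NF_i/10), G_i = 10^(G_i,dB/10)
  Stage 1: F_1 = 10^(2.06/10) = 1.607, G_1 = 10^(−2.06/10) = 0.6223
  Stage 2: F_2 = 10^(1.08/10) = 1.282, G_2 = 10^(18.9/10) = 77.62
  Stage 3: F_3 = 10^(2.99/10) = 1.991, G_3 = 10^(18.2/10) = 66.07
Friis cascade:
  F = 1.607 + (1.282 − 1)/0.6223 + (1.991 − 1)/48.31 = 2.081
NF = 10 log₁₀(2.081) = 3.18 dB

3.18 dB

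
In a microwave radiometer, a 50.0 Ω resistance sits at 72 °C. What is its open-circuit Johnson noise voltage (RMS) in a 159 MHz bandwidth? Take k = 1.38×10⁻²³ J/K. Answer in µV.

T = 72 °C + 273.15 = 345.15 K
V_n = √(4kTRB)
4kTRB = 4 × 1.38×10⁻²³ × 345.15 × 5.00×10¹ × 1.59×10⁸ = 1.51×10⁻¹⁰ V²
V_n = √(1.51×10⁻¹⁰) = 1.23×10⁻⁵ V = 12.3 µV

12.3 µV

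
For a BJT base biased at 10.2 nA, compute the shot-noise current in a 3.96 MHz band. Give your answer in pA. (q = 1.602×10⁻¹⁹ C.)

I_n = √(2qI·B)
2qI·B = 2 × 1.602×10⁻¹⁹ × 1.02×10⁻⁸ × 3.96×10⁶ = 1.29×10⁻²⁰ A²
I_n = √(1.29×10⁻²⁰) = 1.14×10⁻¹⁰ A = 114 pA

114 pA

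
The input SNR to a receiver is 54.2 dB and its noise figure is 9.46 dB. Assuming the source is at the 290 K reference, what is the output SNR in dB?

By definition F = SNR_in/SNR_out, so in dB: SNR_out = SNR_in − NF
SNR_out = 54.2 − 9.46 = 44.74 dB

44.74 dB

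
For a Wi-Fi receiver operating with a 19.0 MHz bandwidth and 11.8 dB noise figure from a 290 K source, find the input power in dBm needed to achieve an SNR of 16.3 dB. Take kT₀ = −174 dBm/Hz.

−73.1 dBm

Sensitivity = −174 + 10 log₁₀(B) + NF + SNR_min
= −174 + 72.79 + 11.8 + 16.3
= −73.11 dBm → −73.1 dBm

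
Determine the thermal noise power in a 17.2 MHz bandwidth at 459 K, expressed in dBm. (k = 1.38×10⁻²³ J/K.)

−99.6 dBm

P_n = kTB = 1.38×10⁻²³ × 459 × 1.72×10⁷ = 1.09×10⁻¹³ W
In dBm: 10 log₁₀(1.09×10⁻¹³ / 10⁻³) = −99.6 dBm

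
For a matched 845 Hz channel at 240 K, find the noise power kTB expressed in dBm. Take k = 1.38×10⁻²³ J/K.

P_n = kTB = 1.38×10⁻²³ × 240 × 8.45×10² = 2.80×10⁻¹⁸ W
In dBm: 10 log₁₀(2.80×10⁻¹⁸ / 10⁻³) = −145.5 dBm

−145.5 dBm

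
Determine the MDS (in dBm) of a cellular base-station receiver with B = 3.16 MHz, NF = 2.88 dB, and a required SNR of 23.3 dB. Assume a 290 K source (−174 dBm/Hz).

−82.8 dBm

Sensitivity = −174 + 10 log₁₀(B) + NF + SNR_min
= −174 + 65 + 2.88 + 23.3
= −82.82 dBm → −82.8 dBm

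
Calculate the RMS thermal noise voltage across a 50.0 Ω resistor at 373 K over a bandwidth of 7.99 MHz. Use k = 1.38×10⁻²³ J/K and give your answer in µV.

2.87 µV

V_n = √(4kTRB)
4kTRB = 4 × 1.38×10⁻²³ × 373 × 5.00×10¹ × 7.99×10⁶ = 8.23×10⁻¹² V²
V_n = √(8.23×10⁻¹²) = 2.87×10⁻⁶ V = 2.87 µV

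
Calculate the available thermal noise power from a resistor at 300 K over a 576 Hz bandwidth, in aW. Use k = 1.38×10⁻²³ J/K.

2.38 aW

P_n = kTB = 1.38×10⁻²³ × 300 × 5.76×10² = 2.38×10⁻¹⁸ W = 2.38 aW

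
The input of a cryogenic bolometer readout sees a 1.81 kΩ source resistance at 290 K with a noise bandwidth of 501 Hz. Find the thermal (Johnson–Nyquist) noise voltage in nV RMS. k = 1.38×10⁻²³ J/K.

V_n = √(4kTRB)
4kTRB = 4 × 1.38×10⁻²³ × 290 × 1.81×10³ × 5.01×10² = 1.45×10⁻¹⁴ V²
V_n = √(1.45×10⁻¹⁴) = 1.20×10⁻⁷ V = 120 nV

120 nV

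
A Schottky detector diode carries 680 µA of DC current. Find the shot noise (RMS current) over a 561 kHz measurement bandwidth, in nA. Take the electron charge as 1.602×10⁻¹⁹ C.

I_n = √(2qI·B)
2qI·B = 2 × 1.602×10⁻¹⁹ × 6.80×10⁻⁴ × 5.61×10⁵ = 1.22×10⁻¹⁶ A²
I_n = √(1.22×10⁻¹⁶) = 1.11×10⁻⁸ A = 11.1 nA

11.1 nA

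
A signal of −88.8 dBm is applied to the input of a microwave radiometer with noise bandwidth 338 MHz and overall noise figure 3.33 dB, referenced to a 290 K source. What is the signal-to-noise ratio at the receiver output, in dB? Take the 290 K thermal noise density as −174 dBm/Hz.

−3.4 dB

Noise floor: N = −174 + 10 log₁₀(B) + NF
10 log₁₀(3.38×10⁸) = 85.29 dB
N = −174 + 85.29 + 3.33 = −85.38 dBm
SNR = P_sig − N = −88.8 − (−85.38) = −3.42 dB → −3.4 dB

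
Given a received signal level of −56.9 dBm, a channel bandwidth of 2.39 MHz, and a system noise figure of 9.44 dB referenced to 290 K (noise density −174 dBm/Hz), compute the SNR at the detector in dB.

43.9 dB

Noise floor: N = −174 + 10 log₁₀(B) + NF
10 log₁₀(2.39×10⁶) = 63.78 dB
N = −174 + 63.78 + 9.44 = −100.78 dBm
SNR = P_sig − N = −56.9 − (−100.78) = 43.88 dB → 43.9 dB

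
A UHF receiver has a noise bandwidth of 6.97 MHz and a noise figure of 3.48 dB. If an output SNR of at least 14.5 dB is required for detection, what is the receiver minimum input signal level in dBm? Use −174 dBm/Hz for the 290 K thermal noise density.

−87.6 dBm

Sensitivity = −174 + 10 log₁₀(B) + NF + SNR_min
= −174 + 68.43 + 3.48 + 14.5
= −87.59 dBm → −87.6 dBm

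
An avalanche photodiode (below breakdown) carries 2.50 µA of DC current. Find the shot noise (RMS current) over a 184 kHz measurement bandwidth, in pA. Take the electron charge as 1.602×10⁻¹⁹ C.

384 pA

I_n = √(2qI·B)
2qI·B = 2 × 1.602×10⁻¹⁹ × 2.50×10⁻⁶ × 1.84×10⁵ = 1.47×10⁻¹⁹ A²
I_n = √(1.47×10⁻¹⁹) = 3.84×10⁻¹⁰ A = 384 pA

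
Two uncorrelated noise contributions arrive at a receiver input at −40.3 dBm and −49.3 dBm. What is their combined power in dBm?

Convert to linear, add, convert back:
P₁ = 9.33×10⁻⁸ W, P₂ = 1.17×10⁻⁸ W
P_tot = 1.05×10⁻⁷ W → 10 log₁₀(P_tot / 10⁻³) = −39.8 dBm

−39.8 dBm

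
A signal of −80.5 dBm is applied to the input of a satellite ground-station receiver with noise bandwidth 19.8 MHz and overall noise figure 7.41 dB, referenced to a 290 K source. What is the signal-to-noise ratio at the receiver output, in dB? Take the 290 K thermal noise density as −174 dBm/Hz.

Noise floor: N = −174 + 10 log₁₀(B) + NF
10 log₁₀(1.98×10⁷) = 72.97 dB
N = −174 + 72.97 + 7.41 = −93.62 dBm
SNR = P_sig − N = −80.5 − (−93.62) = 13.12 dB → 13.1 dB

13.1 dB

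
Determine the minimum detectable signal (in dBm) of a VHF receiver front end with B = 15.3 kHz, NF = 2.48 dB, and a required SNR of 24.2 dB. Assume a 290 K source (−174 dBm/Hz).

−105.5 dBm

Sensitivity = −174 + 10 log₁₀(B) + NF + SNR_min
= −174 + 41.85 + 2.48 + 24.2
= −105.47 dBm → −105.5 dBm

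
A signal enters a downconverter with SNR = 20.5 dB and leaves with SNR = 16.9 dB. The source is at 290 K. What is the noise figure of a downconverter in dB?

3.6 dB

NF (dB) = SNR_in(dB) − SNR_out(dB) when the source is at T₀
NF = 20.5 − 16.9 = 3.6 dB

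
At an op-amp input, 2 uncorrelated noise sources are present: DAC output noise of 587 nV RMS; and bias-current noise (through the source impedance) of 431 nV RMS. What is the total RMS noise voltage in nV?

728 nV

Uncorrelated sources add in power (mean-square): V_tot = √(ΣV_i²)
V_tot = √[(5.87×10⁻⁷)² + (4.31×10⁻⁷)²] = 7.28×10⁻⁷ V = 728 nV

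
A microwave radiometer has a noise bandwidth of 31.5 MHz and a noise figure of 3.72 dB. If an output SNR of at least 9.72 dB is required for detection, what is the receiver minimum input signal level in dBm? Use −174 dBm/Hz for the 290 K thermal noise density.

Sensitivity = −174 + 10 log₁₀(B) + NF + SNR_min
= −174 + 74.98 + 3.72 + 9.72
= −85.58 dBm → −85.6 dBm

−85.6 dBm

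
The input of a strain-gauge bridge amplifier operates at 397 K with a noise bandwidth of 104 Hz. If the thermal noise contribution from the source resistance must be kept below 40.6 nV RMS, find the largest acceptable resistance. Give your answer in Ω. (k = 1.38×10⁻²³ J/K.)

723 Ω

Johnson–Nyquist: V_n = √(4kTRB) ⇒ R = V_n² / (4kTB)
4kTB = 4 × 1.38×10⁻²³ × 397 × 1.04×10² = 2.28×10⁻¹⁸
R = (4.06×10⁻⁸)² / 2.28×10⁻¹⁸ = 7.23×10² Ω = 723 Ω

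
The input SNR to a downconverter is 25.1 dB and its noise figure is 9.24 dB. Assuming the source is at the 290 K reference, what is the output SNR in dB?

15.86 dB

By definition F = SNR_in/SNR_out, so in dB: SNR_out = SNR_in − NF
SNR_out = 25.1 − 9.24 = 15.86 dB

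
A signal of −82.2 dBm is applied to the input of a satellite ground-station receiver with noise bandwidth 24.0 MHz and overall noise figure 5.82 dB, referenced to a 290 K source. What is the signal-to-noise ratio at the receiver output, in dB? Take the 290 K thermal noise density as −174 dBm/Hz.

Noise floor: N = −174 + 10 log₁₀(B) + NF
10 log₁₀(2.40×10⁷) = 73.8 dB
N = −174 + 73.8 + 5.82 = −94.38 dBm
SNR = P_sig − N = −82.2 − (−94.38) = 12.18 dB → 12.2 dB

12.2 dB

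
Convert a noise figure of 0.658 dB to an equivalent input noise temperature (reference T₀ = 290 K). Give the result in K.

47.4 K

F = 10^(0.658/10) = 1.16359
T_e = (F − 1)·T₀ = (1.16359 − 1) × 290 = 47.4 K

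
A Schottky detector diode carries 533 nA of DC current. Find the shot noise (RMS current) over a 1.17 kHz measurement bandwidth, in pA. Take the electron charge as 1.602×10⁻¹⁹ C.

14.1 pA

I_n = √(2qI·B)
2qI·B = 2 × 1.602×10⁻¹⁹ × 5.33×10⁻⁷ × 1.17×10³ = 2.00×10⁻²² A²
I_n = √(2.00×10⁻²²) = 1.41×10⁻¹¹ A = 14.1 pA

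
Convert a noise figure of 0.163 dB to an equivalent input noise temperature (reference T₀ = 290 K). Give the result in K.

F = 10^(0.163/10) = 1.03825
T_e = (F − 1)·T₀ = (1.03825 − 1) × 290 = 11.1 K

11.1 K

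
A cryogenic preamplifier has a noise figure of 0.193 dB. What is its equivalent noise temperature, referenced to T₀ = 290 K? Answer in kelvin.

F = 10^(0.193/10) = 1.04544
T_e = (F − 1)·T₀ = (1.04544 − 1) × 290 = 13.2 K

13.2 K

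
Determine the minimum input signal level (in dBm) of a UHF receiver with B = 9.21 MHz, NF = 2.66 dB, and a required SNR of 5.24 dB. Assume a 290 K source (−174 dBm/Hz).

Sensitivity = −174 + 10 log₁₀(B) + NF + SNR_min
= −174 + 69.64 + 2.66 + 5.24
= −96.46 dBm → −96.5 dBm

−96.5 dBm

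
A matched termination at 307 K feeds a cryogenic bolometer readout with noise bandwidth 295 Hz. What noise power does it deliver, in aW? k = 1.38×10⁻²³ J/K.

1.25 aW

P_n = kTB = 1.38×10⁻²³ × 307 × 2.95×10² = 1.25×10⁻¹⁸ W = 1.25 aW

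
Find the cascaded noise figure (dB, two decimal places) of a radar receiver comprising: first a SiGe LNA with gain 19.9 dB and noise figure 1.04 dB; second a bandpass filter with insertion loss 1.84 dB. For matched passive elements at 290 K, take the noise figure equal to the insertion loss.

1.06 dB

Convert to linear (a loss of L dB is a gain of −L dB): F_i = 10^(NF_i/10), G_i = 10^(G_i,dB/10)
  Stage 1: F_1 = 10^(1.04/10) = 1.271, G_1 = 10^(19.9/10) = 97.72
  Stage 2: F_2 = 10^(1.84/10) = 1.528, G_2 = 10^(−1.84/10) = 0.6546
Friis cascade:
  F = 1.271 + (1.528 − 1)/97.72 = 1.276
NF = 10 log₁₀(1.276) = 1.06 dB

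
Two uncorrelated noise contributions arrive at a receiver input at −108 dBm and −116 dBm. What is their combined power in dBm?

−107.4 dBm

Convert to linear, add, convert back:
P₁ = 1.58×10⁻¹⁴ W, P₂ = 2.51×10⁻¹⁵ W
P_tot = 1.84×10⁻¹⁴ W → 10 log₁₀(P_tot / 10⁻³) = −107.4 dBm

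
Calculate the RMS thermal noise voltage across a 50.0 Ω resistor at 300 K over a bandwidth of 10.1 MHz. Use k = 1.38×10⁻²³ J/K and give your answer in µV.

2.89 µV

V_n = √(4kTRB)
4kTRB = 4 × 1.38×10⁻²³ × 300 × 5.00×10¹ × 1.01×10⁷ = 8.36×10⁻¹² V²
V_n = √(8.36×10⁻¹²) = 2.89×10⁻⁶ V = 2.89 µV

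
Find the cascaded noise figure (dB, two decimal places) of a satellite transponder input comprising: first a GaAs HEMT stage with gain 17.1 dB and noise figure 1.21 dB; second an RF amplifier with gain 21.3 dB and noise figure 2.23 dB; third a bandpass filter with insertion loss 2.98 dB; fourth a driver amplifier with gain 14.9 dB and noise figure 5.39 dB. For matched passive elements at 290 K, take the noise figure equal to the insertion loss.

Convert to linear (a loss of L dB is a gain of −L dB): F_i = 10^(NF_i/10), G_i = 10^(G_i,dB/10)
  Stage 1: F_1 = 10^(1.21/10) = 1.321, G_1 = 10^(17.1/10) = 51.29
  Stage 2: F_2 = 10^(2.23/10) = 1.671, G_2 = 10^(21.3/10) = 134.9
  Stage 3: F_3 = 10^(2.98/10) = 1.986, G_3 = 10^(−2.98/10) = 0.5035
  Stage 4: F_4 = 10^(5.39/10) = 3.459, G_4 = 10^(14.9/10) = 30.90
Friis cascade:
  F = 1.321 + (1.671 − 1)/51.29 + (1.986 − 1)/6918 + (3.459 − 1)/3483 = 1.335
NF = 10 log₁₀(1.335) = 1.26 dB

1.26 dB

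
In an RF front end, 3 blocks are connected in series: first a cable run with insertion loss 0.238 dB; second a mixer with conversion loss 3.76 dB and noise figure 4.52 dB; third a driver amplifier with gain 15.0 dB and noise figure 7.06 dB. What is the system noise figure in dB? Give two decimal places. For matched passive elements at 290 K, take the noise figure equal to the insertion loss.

11.22 dB

Convert to linear (a loss of L dB is a gain of −L dB): F_i = 10^(NF_i/10), G_i = 10^(G_i,dB/10)
  Stage 1: F_1 = 10^(0.238/10) = 1.056, G_1 = 10^(−0.238/10) = 0.9467
  Stage 2: F_2 = 10^(4.52/10) = 2.831, G_2 = 10^(−3.76/10) = 0.4207
  Stage 3: F_3 = 10^(7.06/10) = 5.082, G_3 = 10^(15.0/10) = 31.62
Friis cascade:
  F = 1.056 + (2.831 − 1)/0.9467 + (5.082 − 1)/0.3983 = 13.24
NF = 10 log₁₀(13.24) = 11.22 dB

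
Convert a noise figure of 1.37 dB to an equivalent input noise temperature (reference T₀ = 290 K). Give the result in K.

F = 10^(1.37/10) = 1.37088
T_e = (F − 1)·T₀ = (1.37088 − 1) × 290 = 108 K

108 K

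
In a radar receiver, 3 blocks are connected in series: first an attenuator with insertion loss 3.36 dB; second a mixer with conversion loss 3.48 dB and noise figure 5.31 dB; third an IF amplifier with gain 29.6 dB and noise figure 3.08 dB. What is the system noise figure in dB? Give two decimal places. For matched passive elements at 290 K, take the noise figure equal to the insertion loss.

Convert to linear (a loss of L dB is a gain of −L dB): F_i = 10^(NF_i/10), G_i = 10^(G_i,dB/10)
  Stage 1: F_1 = 10^(3.36/10) = 2.168, G_1 = 10^(−3.36/10) = 0.4613
  Stage 2: F_2 = 10^(5.31/10) = 3.396, G_2 = 10^(−3.48/10) = 0.4487
  Stage 3: F_3 = 10^(3.08/10) = 2.032, G_3 = 10^(29.6/10) = 912.0
Friis cascade:
  F = 2.168 + (3.396 − 1)/0.4613 + (2.032 − 1)/0.2070 = 12.35
NF = 10 log₁₀(12.35) = 10.92 dB

10.92 dB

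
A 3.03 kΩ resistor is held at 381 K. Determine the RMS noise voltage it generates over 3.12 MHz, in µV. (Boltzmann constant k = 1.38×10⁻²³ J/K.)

14.1 µV

V_n = √(4kTRB)
4kTRB = 4 × 1.38×10⁻²³ × 381 × 3.03×10³ × 3.12×10⁶ = 1.99×10⁻¹⁰ V²
V_n = √(1.99×10⁻¹⁰) = 1.41×10⁻⁵ V = 14.1 µV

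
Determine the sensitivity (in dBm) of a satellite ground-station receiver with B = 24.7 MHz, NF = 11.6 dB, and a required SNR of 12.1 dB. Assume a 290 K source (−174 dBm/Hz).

−76.4 dBm

Sensitivity = −174 + 10 log₁₀(B) + NF + SNR_min
= −174 + 73.93 + 11.6 + 12.1
= −76.37 dBm → −76.4 dBm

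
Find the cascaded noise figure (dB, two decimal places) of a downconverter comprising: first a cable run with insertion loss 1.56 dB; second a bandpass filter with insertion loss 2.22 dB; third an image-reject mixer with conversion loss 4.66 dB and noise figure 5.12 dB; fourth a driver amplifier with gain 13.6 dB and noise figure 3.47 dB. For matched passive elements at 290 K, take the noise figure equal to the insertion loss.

Convert to linear (a loss of L dB is a gain of −L dB): F_i = 10^(NF_i/10), G_i = 10^(G_i,dB/10)
  Stage 1: F_1 = 10^(1.56/10) = 1.432, G_1 = 10^(−1.56/10) = 0.6982
  Stage 2: F_2 = 10^(2.22/10) = 1.667, G_2 = 10^(−2.22/10) = 0.5998
  Stage 3: F_3 = 10^(5.12/10) = 3.251, G_3 = 10^(−4.66/10) = 0.3420
  Stage 4: F_4 = 10^(3.47/10) = 2.223, G_4 = 10^(13.6/10) = 22.91
Friis cascade:
  F = 1.432 + (1.667 − 1)/0.6982 + (3.251 − 1)/0.4188 + (2.223 − 1)/0.1432 = 16.30
NF = 10 log₁₀(16.30) = 12.12 dB

12.12 dB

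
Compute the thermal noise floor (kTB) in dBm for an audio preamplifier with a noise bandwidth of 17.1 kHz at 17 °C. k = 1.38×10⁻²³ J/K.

−131.6 dBm

T = 17 °C + 273.15 = 290.15 K
P_n = kTB = 1.38×10⁻²³ × 290.15 × 1.71×10⁴ = 6.85×10⁻¹⁷ W
In dBm: 10 log₁₀(6.85×10⁻¹⁷ / 10⁻³) = −131.6 dBm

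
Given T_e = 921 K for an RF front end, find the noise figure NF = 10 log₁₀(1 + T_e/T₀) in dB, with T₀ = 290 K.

F = 1 + T_e/T₀ = 1 + 921/290 = 4.17586
NF = 10 log₁₀(4.17586) = 6.21 dB

6.21 dB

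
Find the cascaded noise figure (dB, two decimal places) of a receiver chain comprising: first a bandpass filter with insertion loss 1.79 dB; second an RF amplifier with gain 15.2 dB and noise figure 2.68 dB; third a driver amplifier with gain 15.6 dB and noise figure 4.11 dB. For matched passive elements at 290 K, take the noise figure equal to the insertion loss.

4.58 dB

Convert to linear (a loss of L dB is a gain of −L dB): F_i = 10^(NF_i/10), G_i = 10^(G_i,dB/10)
  Stage 1: F_1 = 10^(1.79/10) = 1.510, G_1 = 10^(−1.79/10) = 0.6622
  Stage 2: F_2 = 10^(2.68/10) = 1.854, G_2 = 10^(15.2/10) = 33.11
  Stage 3: F_3 = 10^(4.11/10) = 2.576, G_3 = 10^(15.6/10) = 36.31
Friis cascade:
  F = 1.510 + (1.854 − 1)/0.6622 + (2.576 − 1)/21.93 = 2.871
NF = 10 log₁₀(2.871) = 4.58 dB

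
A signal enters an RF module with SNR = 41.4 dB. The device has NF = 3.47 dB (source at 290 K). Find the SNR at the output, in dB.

By definition F = SNR_in/SNR_out, so in dB: SNR_out = SNR_in − NF
SNR_out = 41.4 − 3.47 = 37.93 dB

37.93 dB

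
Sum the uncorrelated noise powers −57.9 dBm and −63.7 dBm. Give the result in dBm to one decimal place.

−56.9 dBm

Convert to linear, add, convert back:
P₁ = 1.62×10⁻⁹ W, P₂ = 4.27×10⁻¹⁰ W
P_tot = 2.05×10⁻⁹ W → 10 log₁₀(P_tot / 10⁻³) = −56.9 dBm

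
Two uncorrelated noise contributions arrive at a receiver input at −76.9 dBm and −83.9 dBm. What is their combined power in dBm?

−76.1 dBm

Convert to linear, add, convert back:
P₁ = 2.04×10⁻¹¹ W, P₂ = 4.07×10⁻¹² W
P_tot = 2.45×10⁻¹¹ W → 10 log₁₀(P_tot / 10⁻³) = −76.1 dBm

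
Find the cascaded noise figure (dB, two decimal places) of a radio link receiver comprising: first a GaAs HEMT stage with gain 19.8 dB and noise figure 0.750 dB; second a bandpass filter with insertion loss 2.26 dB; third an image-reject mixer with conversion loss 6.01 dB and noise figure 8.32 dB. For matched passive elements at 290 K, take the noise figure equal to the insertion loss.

1.13 dB

Convert to linear (a loss of L dB is a gain of −L dB): F_i = 10^(NF_i/10), G_i = 10^(G_i,dB/10)
  Stage 1: F_1 = 10^(0.750/10) = 1.189, G_1 = 10^(19.8/10) = 95.50
  Stage 2: F_2 = 10^(2.26/10) = 1.683, G_2 = 10^(−2.26/10) = 0.5943
  Stage 3: F_3 = 10^(8.32/10) = 6.792, G_3 = 10^(−6.01/10) = 0.2506
Friis cascade:
  F = 1.189 + (1.683 − 1)/95.50 + (6.792 − 1)/56.75 = 1.298
NF = 10 log₁₀(1.298) = 1.13 dB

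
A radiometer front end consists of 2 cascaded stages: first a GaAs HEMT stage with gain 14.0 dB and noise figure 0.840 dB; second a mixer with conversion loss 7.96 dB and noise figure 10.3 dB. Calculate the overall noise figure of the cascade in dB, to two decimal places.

2.04 dB

Convert to linear (a loss of L dB is a gain of −L dB): F_i = 10^(NF_i/10), G_i = 10^(G_i,dB/10)
  Stage 1: F_1 = 10^(0.840/10) = 1.213, G_1 = 10^(14.0/10) = 25.12
  Stage 2: F_2 = 10^(10.3/10) = 10.72, G_2 = 10^(−7.96/10) = 0.1600
Friis cascade:
  F = 1.213 + (10.72 − 1)/25.12 = 1.600
NF = 10 log₁₀(1.600) = 2.04 dB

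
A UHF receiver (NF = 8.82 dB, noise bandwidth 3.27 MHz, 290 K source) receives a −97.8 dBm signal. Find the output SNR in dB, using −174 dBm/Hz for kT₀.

Noise floor: N = −174 + 10 log₁₀(B) + NF
10 log₁₀(3.27×10⁶) = 65.15 dB
N = −174 + 65.15 + 8.82 = −100.03 dBm
SNR = P_sig − N = −97.8 − (−100.03) = 2.23 dB → 2.2 dB

2.2 dB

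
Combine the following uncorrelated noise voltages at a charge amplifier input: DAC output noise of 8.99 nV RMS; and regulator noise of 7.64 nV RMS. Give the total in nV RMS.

11.8 nV

Uncorrelated sources add in power (mean-square): V_tot = √(ΣV_i²)
V_tot = √[(8.99×10⁻⁹)² + (7.64×10⁻⁹)²] = 1.18×10⁻⁸ V = 11.8 nV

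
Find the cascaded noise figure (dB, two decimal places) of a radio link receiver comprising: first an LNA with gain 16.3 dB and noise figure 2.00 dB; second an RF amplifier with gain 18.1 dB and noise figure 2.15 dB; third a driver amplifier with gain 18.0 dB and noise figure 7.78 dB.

Convert to linear (a loss of L dB is a gain of −L dB): F_i = 10^(NF_i/10), G_i = 10^(G_i,dB/10)
  Stage 1: F_1 = 10^(2.00/10) = 1.585, G_1 = 10^(16.3/10) = 42.66
  Stage 2: F_2 = 10^(2.15/10) = 1.641, G_2 = 10^(18.1/10) = 64.57
  Stage 3: F_3 = 10^(7.78/10) = 5.998, G_3 = 10^(18.0/10) = 63.10
Friis cascade:
  F = 1.585 + (1.641 − 1)/42.66 + (5.998 − 1)/2754 = 1.602
NF = 10 log₁₀(1.602) = 2.05 dB

2.05 dB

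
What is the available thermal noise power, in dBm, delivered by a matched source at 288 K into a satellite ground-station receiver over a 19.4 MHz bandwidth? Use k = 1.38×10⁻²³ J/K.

−101.1 dBm

P_n = kTB = 1.38×10⁻²³ × 288 × 1.94×10⁷ = 7.71×10⁻¹⁴ W
In dBm: 10 log₁₀(7.71×10⁻¹⁴ / 10⁻³) = −101.1 dBm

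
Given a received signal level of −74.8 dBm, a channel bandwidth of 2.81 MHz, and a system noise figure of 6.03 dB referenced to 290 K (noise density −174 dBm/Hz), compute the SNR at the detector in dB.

Noise floor: N = −174 + 10 log₁₀(B) + NF
10 log₁₀(2.81×10⁶) = 64.49 dB
N = −174 + 64.49 + 6.03 = −103.48 dBm
SNR = P_sig − N = −74.8 − (−103.48) = 28.68 dB → 28.7 dB

28.7 dB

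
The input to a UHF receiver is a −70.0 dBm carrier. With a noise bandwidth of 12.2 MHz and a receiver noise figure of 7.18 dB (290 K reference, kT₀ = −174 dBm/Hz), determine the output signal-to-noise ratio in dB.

26.0 dB

Noise floor: N = −174 + 10 log₁₀(B) + NF
10 log₁₀(1.22×10⁷) = 70.86 dB
N = −174 + 70.86 + 7.18 = −95.96 dBm
SNR = P_sig − N = −70.0 − (−95.96) = 25.96 dB → 26.0 dB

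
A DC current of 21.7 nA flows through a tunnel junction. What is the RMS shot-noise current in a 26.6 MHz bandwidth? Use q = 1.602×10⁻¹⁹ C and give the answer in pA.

430 pA

I_n = √(2qI·B)
2qI·B = 2 × 1.602×10⁻¹⁹ × 2.17×10⁻⁸ × 2.66×10⁷ = 1.85×10⁻¹⁹ A²
I_n = √(1.85×10⁻¹⁹) = 4.30×10⁻¹⁰ A = 430 pA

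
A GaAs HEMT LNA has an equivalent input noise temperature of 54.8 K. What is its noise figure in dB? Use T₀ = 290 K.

0.752 dB

F = 1 + T_e/T₀ = 1 + 54.8/290 = 1.18897
NF = 10 log₁₀(1.18897) = 0.752 dB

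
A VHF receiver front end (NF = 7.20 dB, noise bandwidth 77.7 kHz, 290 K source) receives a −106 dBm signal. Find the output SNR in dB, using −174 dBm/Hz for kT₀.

Noise floor: N = −174 + 10 log₁₀(B) + NF
10 log₁₀(7.77×10⁴) = 48.9 dB
N = −174 + 48.9 + 7.20 = −117.90 dBm
SNR = P_sig − N = −106 − (−117.90) = 11.90 dB → 11.9 dB

11.9 dB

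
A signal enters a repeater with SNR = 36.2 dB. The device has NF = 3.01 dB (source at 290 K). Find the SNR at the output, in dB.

By definition F = SNR_in/SNR_out, so in dB: SNR_out = SNR_in − NF
SNR_out = 36.2 − 3.01 = 33.19 dB

33.19 dB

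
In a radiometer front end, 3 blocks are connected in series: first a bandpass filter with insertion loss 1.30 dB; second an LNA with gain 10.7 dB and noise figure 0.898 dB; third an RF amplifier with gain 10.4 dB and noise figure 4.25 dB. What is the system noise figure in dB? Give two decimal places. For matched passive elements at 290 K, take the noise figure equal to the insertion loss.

Convert to linear (a loss of L dB is a gain of −L dB): F_i = 10^(NF_i/10), G_i = 10^(G_i,dB/10)
  Stage 1: F_1 = 10^(1.30/10) = 1.349, G_1 = 10^(−1.30/10) = 0.7413
  Stage 2: F_2 = 10^(0.898/10) = 1.230, G_2 = 10^(10.7/10) = 11.75
  Stage 3: F_3 = 10^(4.25/10) = 2.661, G_3 = 10^(10.4/10) = 10.96
Friis cascade:
  F = 1.349 + (1.230 − 1)/0.7413 + (2.661 − 1)/8.710 = 1.849
NF = 10 log₁₀(1.849) = 2.67 dB

2.67 dB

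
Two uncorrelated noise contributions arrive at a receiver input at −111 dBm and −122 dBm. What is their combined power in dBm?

Convert to linear, add, convert back:
P₁ = 7.94×10⁻¹⁵ W, P₂ = 6.31×10⁻¹⁶ W
P_tot = 8.57×10⁻¹⁵ W → 10 log₁₀(P_tot / 10⁻³) = −110.7 dBm

−110.7 dBm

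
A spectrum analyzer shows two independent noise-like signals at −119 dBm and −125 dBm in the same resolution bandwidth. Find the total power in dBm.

Convert to linear, add, convert back:
P₁ = 1.26×10⁻¹⁵ W, P₂ = 3.16×10⁻¹⁶ W
P_tot = 1.58×10⁻¹⁵ W → 10 log₁₀(P_tot / 10⁻³) = −118.0 dBm

−118.0 dBm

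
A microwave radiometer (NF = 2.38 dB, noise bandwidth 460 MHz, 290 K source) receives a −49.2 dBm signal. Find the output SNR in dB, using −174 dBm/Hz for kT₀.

Noise floor: N = −174 + 10 log₁₀(B) + NF
10 log₁₀(4.60×10⁸) = 86.63 dB
N = −174 + 86.63 + 2.38 = −84.99 dBm
SNR = P_sig − N = −49.2 − (−84.99) = 35.79 dB → 35.8 dB

35.8 dB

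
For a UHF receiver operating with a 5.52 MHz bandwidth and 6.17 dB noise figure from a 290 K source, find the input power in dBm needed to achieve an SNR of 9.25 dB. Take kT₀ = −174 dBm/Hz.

Sensitivity = −174 + 10 log₁₀(B) + NF + SNR_min
= −174 + 67.42 + 6.17 + 9.25
= −91.16 dBm → −91.2 dBm

−91.2 dBm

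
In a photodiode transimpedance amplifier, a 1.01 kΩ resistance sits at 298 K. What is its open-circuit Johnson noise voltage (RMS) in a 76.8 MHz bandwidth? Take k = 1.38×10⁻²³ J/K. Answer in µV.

V_n = √(4kTRB)
4kTRB = 4 × 1.38×10⁻²³ × 298 × 1.01×10³ × 7.68×10⁷ = 1.28×10⁻⁹ V²
V_n = √(1.28×10⁻⁹) = 3.57×10⁻⁵ V = 35.7 µV

35.7 µV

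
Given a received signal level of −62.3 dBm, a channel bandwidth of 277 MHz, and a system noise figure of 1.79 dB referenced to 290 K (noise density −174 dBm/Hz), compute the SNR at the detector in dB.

Noise floor: N = −174 + 10 log₁₀(B) + NF
10 log₁₀(2.77×10⁸) = 84.42 dB
N = −174 + 84.42 + 1.79 = −87.79 dBm
SNR = P_sig − N = −62.3 − (−87.79) = 25.49 dB → 25.5 dB

25.5 dB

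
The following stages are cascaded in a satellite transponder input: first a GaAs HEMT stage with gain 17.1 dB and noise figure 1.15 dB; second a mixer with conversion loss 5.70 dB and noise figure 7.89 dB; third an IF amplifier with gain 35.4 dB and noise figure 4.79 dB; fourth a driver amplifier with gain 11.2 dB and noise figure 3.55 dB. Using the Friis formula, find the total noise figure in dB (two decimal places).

Convert to linear (a loss of L dB is a gain of −L dB): F_i = 10^(NF_i/10), G_i = 10^(G_i,dB/10)
  Stage 1: F_1 = 10^(1.15/10) = 1.303, G_1 = 10^(17.1/10) = 51.29
  Stage 2: F_2 = 10^(7.89/10) = 6.152, G_2 = 10^(−5.70/10) = 0.2692
  Stage 3: F_3 = 10^(4.79/10) = 3.013, G_3 = 10^(35.4/10) = 3467
  Stage 4: F_4 = 10^(3.55/10) = 2.265, G_4 = 10^(11.2/10) = 13.18
Friis cascade:
  F = 1.303 + (6.152 − 1)/51.29 + (3.013 − 1)/13.80 + (2.265 − 1)/4.786×10⁴ = 1.549
NF = 10 log₁₀(1.549) = 1.90 dB

1.90 dB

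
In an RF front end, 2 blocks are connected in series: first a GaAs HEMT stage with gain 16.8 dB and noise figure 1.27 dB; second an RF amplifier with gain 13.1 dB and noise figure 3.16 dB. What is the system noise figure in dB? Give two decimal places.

Convert to linear (a loss of L dB is a gain of −L dB): F_i = 10^(NF_i/10), G_i = 10^(G_i,dB/10)
  Stage 1: F_1 = 10^(1.27/10) = 1.340, G_1 = 10^(16.8/10) = 47.86
  Stage 2: F_2 = 10^(3.16/10) = 2.070, G_2 = 10^(13.1/10) = 20.42
Friis cascade:
  F = 1.340 + (2.070 − 1)/47.86 = 1.362
NF = 10 log₁₀(1.362) = 1.34 dB

1.34 dB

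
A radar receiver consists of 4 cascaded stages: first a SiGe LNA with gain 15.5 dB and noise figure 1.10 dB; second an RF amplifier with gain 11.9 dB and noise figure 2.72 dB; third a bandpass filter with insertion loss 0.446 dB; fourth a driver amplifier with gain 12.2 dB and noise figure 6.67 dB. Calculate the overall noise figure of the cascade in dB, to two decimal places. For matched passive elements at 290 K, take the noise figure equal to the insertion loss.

1.21 dB

Convert to linear (a loss of L dB is a gain of −L dB): F_i = 10^(NF_i/10), G_i = 10^(G_i,dB/10)
  Stage 1: F_1 = 10^(1.10/10) = 1.288, G_1 = 10^(15.5/10) = 35.48
  Stage 2: F_2 = 10^(2.72/10) = 1.871, G_2 = 10^(11.9/10) = 15.49
  Stage 3: F_3 = 10^(0.446/10) = 1.108, G_3 = 10^(−0.446/10) = 0.9024
  Stage 4: F_4 = 10^(6.67/10) = 4.645, G_4 = 10^(12.2/10) = 16.60
Friis cascade:
  F = 1.288 + (1.871 − 1)/35.48 + (1.108 − 1)/549.5 + (4.645 − 1)/495.9 = 1.320
NF = 10 log₁₀(1.320) = 1.21 dB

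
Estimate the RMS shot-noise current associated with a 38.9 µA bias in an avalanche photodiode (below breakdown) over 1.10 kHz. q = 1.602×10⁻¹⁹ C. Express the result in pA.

I_n = √(2qI·B)
2qI·B = 2 × 1.602×10⁻¹⁹ × 3.89×10⁻⁵ × 1.10×10³ = 1.37×10⁻²⁰ A²
I_n = √(1.37×10⁻²⁰) = 1.17×10⁻¹⁰ A = 117 pA

117 pA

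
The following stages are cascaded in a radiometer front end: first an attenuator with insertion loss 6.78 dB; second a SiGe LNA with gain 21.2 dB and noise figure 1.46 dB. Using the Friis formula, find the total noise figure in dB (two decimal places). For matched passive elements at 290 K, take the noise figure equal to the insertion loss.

8.24 dB

Convert to linear (a loss of L dB is a gain of −L dB): F_i = 10^(NF_i/10), G_i = 10^(G_i,dB/10)
  Stage 1: F_1 = 10^(6.78/10) = 4.764, G_1 = 10^(−6.78/10) = 0.2099
  Stage 2: F_2 = 10^(1.46/10) = 1.400, G_2 = 10^(21.2/10) = 131.8
Friis cascade:
  F = 4.764 + (1.400 − 1)/0.2099 = 6.668
NF = 10 log₁₀(6.668) = 8.24 dB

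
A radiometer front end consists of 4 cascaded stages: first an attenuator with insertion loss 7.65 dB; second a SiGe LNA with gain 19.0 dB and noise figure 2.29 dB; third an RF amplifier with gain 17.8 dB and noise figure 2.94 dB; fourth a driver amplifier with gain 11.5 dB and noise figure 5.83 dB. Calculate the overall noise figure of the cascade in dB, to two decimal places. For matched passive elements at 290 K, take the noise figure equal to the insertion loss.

9.97 dB

Convert to linear (a loss of L dB is a gain of −L dB): F_i = 10^(NF_i/10), G_i = 10^(G_i,dB/10)
  Stage 1: F_1 = 10^(7.65/10) = 5.821, G_1 = 10^(−7.65/10) = 0.1718
  Stage 2: F_2 = 10^(2.29/10) = 1.694, G_2 = 10^(19.0/10) = 79.43
  Stage 3: F_3 = 10^(2.94/10) = 1.968, G_3 = 10^(17.8/10) = 60.26
  Stage 4: F_4 = 10^(5.83/10) = 3.828, G_4 = 10^(11.5/10) = 14.13
Friis cascade:
  F = 5.821 + (1.694 − 1)/0.1718 + (1.968 − 1)/13.65 + (3.828 − 1)/822.2 = 9.937
NF = 10 log₁₀(9.937) = 9.97 dB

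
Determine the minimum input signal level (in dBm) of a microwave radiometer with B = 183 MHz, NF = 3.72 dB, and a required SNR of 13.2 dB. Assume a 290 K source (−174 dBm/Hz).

Sensitivity = −174 + 10 log₁₀(B) + NF + SNR_min
= −174 + 82.62 + 3.72 + 13.2
= −74.46 dBm → −74.5 dBm

−74.5 dBm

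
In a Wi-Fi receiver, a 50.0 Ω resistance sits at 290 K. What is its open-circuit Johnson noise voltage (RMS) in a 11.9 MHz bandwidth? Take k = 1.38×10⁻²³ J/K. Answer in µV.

3.09 µV

V_n = √(4kTRB)
4kTRB = 4 × 1.38×10⁻²³ × 290 × 5.00×10¹ × 1.19×10⁷ = 9.52×10⁻¹² V²
V_n = √(9.52×10⁻¹²) = 3.09×10⁻⁶ V = 3.09 µV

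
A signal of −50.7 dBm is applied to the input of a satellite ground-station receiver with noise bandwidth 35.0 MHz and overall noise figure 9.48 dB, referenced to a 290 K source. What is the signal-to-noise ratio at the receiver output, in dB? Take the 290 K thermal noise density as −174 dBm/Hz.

Noise floor: N = −174 + 10 log₁₀(B) + NF
10 log₁₀(3.50×10⁷) = 75.44 dB
N = −174 + 75.44 + 9.48 = −89.08 dBm
SNR = P_sig − N = −50.7 − (−89.08) = 38.38 dB → 38.4 dB

38.4 dB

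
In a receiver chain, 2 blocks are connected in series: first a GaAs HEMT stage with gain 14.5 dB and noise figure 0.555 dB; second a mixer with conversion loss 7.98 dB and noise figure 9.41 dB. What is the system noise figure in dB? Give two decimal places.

Convert to linear (a loss of L dB is a gain of −L dB): F_i = 10^(NF_i/10), G_i = 10^(G_i,dB/10)
  Stage 1: F_1 = 10^(0.555/10) = 1.136, G_1 = 10^(14.5/10) = 28.18
  Stage 2: F_2 = 10^(9.41/10) = 8.730, G_2 = 10^(−7.98/10) = 0.1592
Friis cascade:
  F = 1.136 + (8.730 − 1)/28.18 = 1.411
NF = 10 log₁₀(1.411) = 1.49 dB

1.49 dB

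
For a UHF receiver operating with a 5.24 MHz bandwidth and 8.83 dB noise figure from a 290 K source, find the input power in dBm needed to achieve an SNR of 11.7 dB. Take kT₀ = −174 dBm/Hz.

−86.3 dBm

Sensitivity = −174 + 10 log₁₀(B) + NF + SNR_min
= −174 + 67.19 + 8.83 + 11.7
= −86.28 dBm → −86.3 dBm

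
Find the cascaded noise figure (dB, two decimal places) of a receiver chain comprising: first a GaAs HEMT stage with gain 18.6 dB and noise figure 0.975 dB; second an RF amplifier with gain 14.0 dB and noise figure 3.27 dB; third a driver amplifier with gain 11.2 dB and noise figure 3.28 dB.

Convert to linear (a loss of L dB is a gain of −L dB): F_i = 10^(NF_i/10), G_i = 10^(G_i,dB/10)
  Stage 1: F_1 = 10^(0.975/10) = 1.252, G_1 = 10^(18.6/10) = 72.44
  Stage 2: F_2 = 10^(3.27/10) = 2.123, G_2 = 10^(14.0/10) = 25.12
  Stage 3: F_3 = 10^(3.28/10) = 2.128, G_3 = 10^(11.2/10) = 13.18
Friis cascade:
  F = 1.252 + (2.123 − 1)/72.44 + (2.128 − 1)/1820 = 1.268
NF = 10 log₁₀(1.268) = 1.03 dB

1.03 dB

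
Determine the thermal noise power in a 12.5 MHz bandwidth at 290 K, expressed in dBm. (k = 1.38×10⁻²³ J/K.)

P_n = kTB = 1.38×10⁻²³ × 290 × 1.25×10⁷ = 5.00×10⁻¹⁴ W
In dBm: 10 log₁₀(5.00×10⁻¹⁴ / 10⁻³) = −103.0 dBm

−103.0 dBm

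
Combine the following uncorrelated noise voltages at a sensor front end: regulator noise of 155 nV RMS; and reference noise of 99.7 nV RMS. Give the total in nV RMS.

Uncorrelated sources add in power (mean-square): V_tot = √(ΣV_i²)
V_tot = √[(1.55×10⁻⁷)² + (9.97×10⁻⁸)²] = 1.84×10⁻⁷ V = 184 nV

184 nV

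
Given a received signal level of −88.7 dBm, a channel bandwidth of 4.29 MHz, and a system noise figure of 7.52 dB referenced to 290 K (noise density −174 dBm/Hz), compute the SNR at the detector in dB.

Noise floor: N = −174 + 10 log₁₀(B) + NF
10 log₁₀(4.29×10⁶) = 66.32 dB
N = −174 + 66.32 + 7.52 = −100.16 dBm
SNR = P_sig − N = −88.7 − (−100.16) = 11.46 dB → 11.5 dB

11.5 dB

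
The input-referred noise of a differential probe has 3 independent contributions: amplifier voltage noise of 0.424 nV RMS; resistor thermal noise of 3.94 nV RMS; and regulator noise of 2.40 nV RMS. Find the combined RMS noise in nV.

Uncorrelated sources add in power (mean-square): V_tot = √(ΣV_i²)
V_tot = √[(4.24×10⁻¹⁰)² + (3.94×10⁻⁹)² + (2.40×10⁻⁹)²] = 4.63×10⁻⁹ V = 4.63 nV

4.63 nV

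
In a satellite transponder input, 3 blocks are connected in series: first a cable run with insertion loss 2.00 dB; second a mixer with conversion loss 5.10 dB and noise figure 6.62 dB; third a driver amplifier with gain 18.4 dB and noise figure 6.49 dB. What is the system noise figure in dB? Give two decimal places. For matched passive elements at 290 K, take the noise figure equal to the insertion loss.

Convert to linear (a loss of L dB is a gain of −L dB): F_i = 10^(NF_i/10), G_i = 10^(G_i,dB/10)
  Stage 1: F_1 = 10^(2.00/10) = 1.585, G_1 = 10^(−2.00/10) = 0.6310
  Stage 2: F_2 = 10^(6.62/10) = 4.592, G_2 = 10^(−5.10/10) = 0.3090
  Stage 3: F_3 = 10^(6.49/10) = 4.457, G_3 = 10^(18.4/10) = 69.18
Friis cascade:
  F = 1.585 + (4.592 − 1)/0.6310 + (4.457 − 1)/0.1950 = 25.01
NF = 10 log₁₀(25.01) = 13.98 dB

13.98 dB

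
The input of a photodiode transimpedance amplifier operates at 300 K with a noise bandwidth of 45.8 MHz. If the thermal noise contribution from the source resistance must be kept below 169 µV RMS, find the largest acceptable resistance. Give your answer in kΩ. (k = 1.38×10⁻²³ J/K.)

Johnson–Nyquist: V_n = √(4kTRB) ⇒ R = V_n² / (4kTB)
4kTB = 4 × 1.38×10⁻²³ × 300 × 4.58×10⁷ = 7.58×10⁻¹³
R = (1.69×10⁻⁴)² / 7.58×10⁻¹³ = 3.77×10⁴ Ω = 37.7 kΩ

37.7 kΩ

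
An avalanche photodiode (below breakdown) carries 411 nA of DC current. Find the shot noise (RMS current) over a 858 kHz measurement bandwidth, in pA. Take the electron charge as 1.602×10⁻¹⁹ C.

I_n = √(2qI·B)
2qI·B = 2 × 1.602×10⁻¹⁹ × 4.11×10⁻⁷ × 8.58×10⁵ = 1.13×10⁻¹⁹ A²
I_n = √(1.13×10⁻¹⁹) = 3.36×10⁻¹⁰ A = 336 pA

336 pA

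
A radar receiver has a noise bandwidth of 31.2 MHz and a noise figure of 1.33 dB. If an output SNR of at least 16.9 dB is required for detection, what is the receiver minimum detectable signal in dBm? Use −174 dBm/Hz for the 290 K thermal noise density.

Sensitivity = −174 + 10 log₁₀(B) + NF + SNR_min
= −174 + 74.94 + 1.33 + 16.9
= −80.83 dBm → −80.8 dBm

−80.8 dBm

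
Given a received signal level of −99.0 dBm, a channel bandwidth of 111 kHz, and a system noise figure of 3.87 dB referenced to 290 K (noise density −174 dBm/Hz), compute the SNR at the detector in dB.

Noise floor: N = −174 + 10 log₁₀(B) + NF
10 log₁₀(1.11×10⁵) = 50.45 dB
N = −174 + 50.45 + 3.87 = −119.68 dBm
SNR = P_sig − N = −99.0 − (−119.68) = 20.68 dB → 20.7 dB

20.7 dB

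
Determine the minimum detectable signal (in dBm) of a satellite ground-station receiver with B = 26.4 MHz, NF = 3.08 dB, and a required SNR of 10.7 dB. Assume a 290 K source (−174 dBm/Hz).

Sensitivity = −174 + 10 log₁₀(B) + NF + SNR_min
= −174 + 74.22 + 3.08 + 10.7
= −86.00 dBm → −86.0 dBm

−86.0 dBm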